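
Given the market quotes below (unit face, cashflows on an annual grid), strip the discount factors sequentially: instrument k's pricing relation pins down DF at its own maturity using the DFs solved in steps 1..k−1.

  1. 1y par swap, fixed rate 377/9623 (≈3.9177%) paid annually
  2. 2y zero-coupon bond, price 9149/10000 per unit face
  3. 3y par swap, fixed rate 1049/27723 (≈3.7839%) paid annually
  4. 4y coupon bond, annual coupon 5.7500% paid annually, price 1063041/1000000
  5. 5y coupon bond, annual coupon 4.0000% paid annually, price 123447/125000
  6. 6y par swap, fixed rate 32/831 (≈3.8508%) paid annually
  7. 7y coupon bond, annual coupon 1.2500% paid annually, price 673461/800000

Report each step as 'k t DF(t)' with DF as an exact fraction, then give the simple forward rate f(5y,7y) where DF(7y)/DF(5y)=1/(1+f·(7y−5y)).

1 1 9623/10000
2 2 9149/10000
3 3 8951/10000
4 4 1709/2000
5 5 8101/10000
6 6 499/625
7 7 1917/2500
f(5y,7y) = ((8101/10000)/(1917/2500) − 1)/(2) = 433/15336 ≈ 2.8234%

step 1 [1y] swap r/1=377/9623: DF=(1 − 377/9623·(0))/(1+377/9623) = 9623/10000 ≈ 0.962300
step 2 [2y] zero: DF = P = 9149/10000 ≈ 0.914900
step 3 [3y] swap r/1=1049/27723: DF=(1 − 1049/27723·(0.962300+0.914900))/(1+1049/27723) = 8951/10000 ≈ 0.895100
step 4 [4y] bond c/1=23/400: DF=(1063041/1000000 − 23/400·(0.962300+0.914900+0.895100))/(1+23/400) = 1709/2000 ≈ 0.854500
step 5 [5y] bond c/1=1/25: DF=(123447/125000 − 1/25·(0.962300+0.914900+0.895100+0.854500))/(1+1/25) = 8101/10000 ≈ 0.810100
step 6 [6y] swap r/1=32/831: DF=(1 − 32/831·(0.962300+0.914900+0.895100+0.854500+0.810100))/(1+32/831) = 499/625 ≈ 0.798400
step 7 [7y] bond c/1=1/80: DF=(673461/800000 − 1/80·(0.962300+0.914900+0.895100+0.854500+0.810100+0.798400))/(1+1/80) = 1917/2500 ≈ 0.766800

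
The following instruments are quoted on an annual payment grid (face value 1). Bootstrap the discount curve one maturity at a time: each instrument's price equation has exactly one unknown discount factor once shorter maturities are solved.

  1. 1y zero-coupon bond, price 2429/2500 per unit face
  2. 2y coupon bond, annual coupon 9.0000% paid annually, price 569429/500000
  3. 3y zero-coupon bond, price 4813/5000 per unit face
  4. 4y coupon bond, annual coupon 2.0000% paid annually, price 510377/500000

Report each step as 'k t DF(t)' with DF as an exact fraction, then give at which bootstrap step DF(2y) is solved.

step 1 [1y] zero: DF = P = 2429/2500 ≈ 0.971600
step 2 [2y] bond c/1=9/100: DF=(569429/500000 − 9/100·(0.971600))/(1+9/100) = 4823/5000 ≈ 0.964600
step 3 [3y] zero: DF = P = 4813/5000 ≈ 0.962600
step 4 [4y] bond c/1=1/50: DF=(510377/500000 − 1/50·(0.971600+0.964600+0.962600))/(1+1/50) = 9439/10000 ≈ 0.943900

1 1 2429/2500
2 2 4823/5000
3 3 4813/5000
4 4 9439/10000
DF(2y) is solved at step 2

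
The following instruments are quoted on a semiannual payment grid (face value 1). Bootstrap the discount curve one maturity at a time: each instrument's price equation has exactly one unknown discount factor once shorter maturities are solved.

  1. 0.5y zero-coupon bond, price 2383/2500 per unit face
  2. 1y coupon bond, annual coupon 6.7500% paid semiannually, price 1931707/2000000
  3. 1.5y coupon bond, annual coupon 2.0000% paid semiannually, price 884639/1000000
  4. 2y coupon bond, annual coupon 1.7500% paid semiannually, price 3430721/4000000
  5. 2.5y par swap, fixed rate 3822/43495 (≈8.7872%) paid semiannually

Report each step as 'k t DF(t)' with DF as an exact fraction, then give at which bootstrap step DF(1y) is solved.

1 1/2 2383/2500
2 1 1129/1250
3 3/2 343/400
4 2 8267/10000
5 5/2 8089/10000
DF(1y) is solved at step 2

step 1 [0.5y] zero: DF = P = 2383/2500 ≈ 0.953200
step 2 [1y] bond c/2=27/800: DF=(1931707/2000000 − 27/800·(0.953200))/(1+27/800) = 1129/1250 ≈ 0.903200
step 3 [1.5y] bond c/2=1/100: DF=(884639/1000000 − 1/100·(0.953200+0.903200))/(1+1/100) = 343/400 ≈ 0.857500
step 4 [2y] bond c/2=7/800: DF=(3430721/4000000 − 7/800·(0.953200+0.903200+0.857500))/(1+7/800) = 8267/10000 ≈ 0.826700
step 5 [2.5y] swap r/2=1911/43495: DF=(1 − 1911/43495·(0.953200+0.903200+0.857500+0.826700))/(1+1911/43495) = 8089/10000 ≈ 0.808900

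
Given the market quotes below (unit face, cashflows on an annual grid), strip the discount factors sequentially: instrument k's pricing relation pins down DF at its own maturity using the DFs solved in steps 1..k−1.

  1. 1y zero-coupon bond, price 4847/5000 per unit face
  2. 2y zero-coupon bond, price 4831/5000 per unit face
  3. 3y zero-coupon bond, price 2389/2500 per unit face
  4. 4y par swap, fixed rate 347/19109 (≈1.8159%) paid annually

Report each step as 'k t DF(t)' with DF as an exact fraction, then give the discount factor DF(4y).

step 1 [1y] zero: DF = P = 4847/5000 ≈ 0.969400
step 2 [2y] zero: DF = P = 4831/5000 ≈ 0.966200
step 3 [3y] zero: DF = P = 2389/2500 ≈ 0.955600
step 4 [4y] swap r/1=347/19109: DF=(1 − 347/19109·(0.969400+0.966200+0.955600))/(1+347/19109) = 4653/5000 ≈ 0.930600

1 1 4847/5000
2 2 4831/5000
3 3 2389/2500
4 4 4653/5000
DF(4y) = 4653/5000 ≈ 0.930600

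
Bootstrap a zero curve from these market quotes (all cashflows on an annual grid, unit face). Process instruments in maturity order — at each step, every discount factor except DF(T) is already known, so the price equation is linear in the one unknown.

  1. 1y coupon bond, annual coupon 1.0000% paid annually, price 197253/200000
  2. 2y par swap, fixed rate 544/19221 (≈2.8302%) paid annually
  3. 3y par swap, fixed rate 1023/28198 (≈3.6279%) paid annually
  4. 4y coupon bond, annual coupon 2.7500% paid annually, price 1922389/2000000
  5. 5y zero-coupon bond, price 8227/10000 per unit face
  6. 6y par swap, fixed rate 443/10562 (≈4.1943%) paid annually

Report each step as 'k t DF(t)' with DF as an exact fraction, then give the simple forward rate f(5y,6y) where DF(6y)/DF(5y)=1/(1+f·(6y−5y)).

step 1 [1y] bond c/1=1/100: DF=(197253/200000 − 1/100·(0))/(1+1/100) = 1953/2000 ≈ 0.976500
step 2 [2y] swap r/1=544/19221: DF=(1 − 544/19221·(0.976500))/(1+544/19221) = 591/625 ≈ 0.945600
step 3 [3y] swap r/1=1023/28198: DF=(1 − 1023/28198·(0.976500+0.945600))/(1+1023/28198) = 8977/10000 ≈ 0.897700
step 4 [4y] bond c/1=11/400: DF=(1922389/2000000 − 11/400·(0.976500+0.945600+0.897700))/(1+11/400) = 43/50 ≈ 0.860000
step 5 [5y] zero: DF = P = 8227/10000 ≈ 0.822700
step 6 [6y] swap r/1=443/10562: DF=(1 − 443/10562·(0.976500+0.945600+0.897700+0.860000+0.822700))/(1+443/10562) = 1557/2000 ≈ 0.778500

1 1 1953/2000
2 2 591/625
3 3 8977/10000
4 4 43/50
5 5 8227/10000
6 6 1557/2000
f(5y,6y) = ((8227/10000)/(1557/2000) − 1)/(1) = 442/7785 ≈ 5.6776%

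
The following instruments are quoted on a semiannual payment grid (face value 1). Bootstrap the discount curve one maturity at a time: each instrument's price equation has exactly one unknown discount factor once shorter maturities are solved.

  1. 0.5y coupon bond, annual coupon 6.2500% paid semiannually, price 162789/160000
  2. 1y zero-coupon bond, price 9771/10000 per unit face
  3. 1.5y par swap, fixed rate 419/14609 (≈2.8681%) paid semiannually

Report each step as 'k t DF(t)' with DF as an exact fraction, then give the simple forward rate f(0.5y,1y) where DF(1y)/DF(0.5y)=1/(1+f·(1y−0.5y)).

step 1 [0.5y] bond c/2=1/32: DF=(162789/160000 − 1/32·(0))/(1+1/32) = 4933/5000 ≈ 0.986600
step 2 [1y] zero: DF = P = 9771/10000 ≈ 0.977100
step 3 [1.5y] swap r/2=419/29218: DF=(1 − 419/29218·(0.986600+0.977100))/(1+419/29218) = 9581/10000 ≈ 0.958100

1 1/2 4933/5000
2 1 9771/10000
3 3/2 9581/10000
f(0.5y,1y) = ((4933/5000)/(9771/10000) − 1)/(1/2) = 190/9771 ≈ 1.9445%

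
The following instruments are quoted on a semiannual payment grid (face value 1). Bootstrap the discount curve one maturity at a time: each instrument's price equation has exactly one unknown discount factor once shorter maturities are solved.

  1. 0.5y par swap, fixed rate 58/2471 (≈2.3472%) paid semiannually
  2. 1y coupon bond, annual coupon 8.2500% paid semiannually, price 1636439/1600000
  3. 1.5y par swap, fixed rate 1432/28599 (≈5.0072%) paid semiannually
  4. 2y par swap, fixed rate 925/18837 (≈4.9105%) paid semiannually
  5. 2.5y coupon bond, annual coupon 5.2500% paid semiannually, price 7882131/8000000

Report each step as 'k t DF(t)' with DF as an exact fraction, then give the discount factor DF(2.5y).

step 1 [0.5y] swap r/2=29/2471: DF=(1 − 29/2471·(0))/(1+29/2471) = 2471/2500 ≈ 0.988400
step 2 [1y] bond c/2=33/800: DF=(1636439/1600000 − 33/800·(0.988400))/(1+33/800) = 9431/10000 ≈ 0.943100
step 3 [1.5y] swap r/2=716/28599: DF=(1 − 716/28599·(0.988400+0.943100))/(1+716/28599) = 2321/2500 ≈ 0.928400
step 4 [2y] swap r/2=925/37674: DF=(1 − 925/37674·(0.988400+0.943100+0.928400))/(1+925/37674) = 363/400 ≈ 0.907500
step 5 [2.5y] bond c/2=21/800: DF=(7882131/8000000 − 21/800·(0.988400+0.943100+0.928400+0.907500))/(1+21/800) = 8637/10000 ≈ 0.863700

1 1/2 2471/2500
2 1 9431/10000
3 3/2 2321/2500
4 2 363/400
5 5/2 8637/10000
DF(2.5y) = 8637/10000 ≈ 0.863700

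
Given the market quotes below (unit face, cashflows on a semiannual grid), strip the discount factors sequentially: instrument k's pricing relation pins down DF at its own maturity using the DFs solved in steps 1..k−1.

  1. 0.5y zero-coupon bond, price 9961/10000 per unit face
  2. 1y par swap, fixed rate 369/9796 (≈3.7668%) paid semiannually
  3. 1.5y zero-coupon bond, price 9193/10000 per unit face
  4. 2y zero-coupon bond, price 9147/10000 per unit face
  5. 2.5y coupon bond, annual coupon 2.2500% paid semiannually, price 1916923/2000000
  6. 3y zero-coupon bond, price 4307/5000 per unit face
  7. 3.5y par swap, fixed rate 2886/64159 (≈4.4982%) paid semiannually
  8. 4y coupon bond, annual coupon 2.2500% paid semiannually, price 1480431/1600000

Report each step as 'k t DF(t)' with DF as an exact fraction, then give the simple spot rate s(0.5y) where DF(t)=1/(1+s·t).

step 1 [0.5y] zero: DF = P = 9961/10000 ≈ 0.996100
step 2 [1y] swap r/2=369/19592: DF=(1 − 369/19592·(0.996100))/(1+369/19592) = 9631/10000 ≈ 0.963100
step 3 [1.5y] zero: DF = P = 9193/10000 ≈ 0.919300
step 4 [2y] zero: DF = P = 9147/10000 ≈ 0.914700
step 5 [2.5y] bond c/2=9/800: DF=(1916923/2000000 − 9/800·(0.996100+0.963100+0.919300+0.914700))/(1+9/800) = 566/625 ≈ 0.905600
step 6 [3y] zero: DF = P = 4307/5000 ≈ 0.861400
step 7 [3.5y] swap r/2=1443/64159: DF=(1 − 1443/64159·(0.996100+0.963100+0.919300+0.914700+0.905600+0.861400))/(1+1443/64159) = 8557/10000 ≈ 0.855700
step 8 [4y] bond c/2=9/800: DF=(1480431/1600000 − 9/800·(0.996100+0.963100+0.919300+0.914700+0.905600+0.861400+0.855700))/(1+9/800) = 2109/2500 ≈ 0.843600

1 1/2 9961/10000
2 1 9631/10000
3 3/2 9193/10000
4 2 9147/10000
5 5/2 566/625
6 3 4307/5000
7 7/2 8557/10000
8 4 2109/2500
s(0.5y) = (1/(9961/10000) − 1)/(1/2) = 78/9961 ≈ 0.7831%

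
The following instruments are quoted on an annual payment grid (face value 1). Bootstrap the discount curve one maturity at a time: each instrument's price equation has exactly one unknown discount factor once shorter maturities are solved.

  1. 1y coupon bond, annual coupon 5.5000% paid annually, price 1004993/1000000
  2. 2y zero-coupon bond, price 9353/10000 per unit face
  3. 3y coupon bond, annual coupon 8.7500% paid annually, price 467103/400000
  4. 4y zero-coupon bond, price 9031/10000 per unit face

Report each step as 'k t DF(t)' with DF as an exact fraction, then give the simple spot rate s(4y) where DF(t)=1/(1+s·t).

1 1 4763/5000
2 2 9353/10000
3 3 9219/10000
4 4 9031/10000
s(4y) = (1/(9031/10000) − 1)/(4) = 969/36124 ≈ 2.6824%

step 1 [1y] bond c/1=11/200: DF=(1004993/1000000 − 11/200·(0))/(1+11/200) = 4763/5000 ≈ 0.952600
step 2 [2y] zero: DF = P = 9353/10000 ≈ 0.935300
step 3 [3y] bond c/1=7/80: DF=(467103/400000 − 7/80·(0.952600+0.935300))/(1+7/80) = 9219/10000 ≈ 0.921900
step 4 [4y] zero: DF = P = 9031/10000 ≈ 0.903100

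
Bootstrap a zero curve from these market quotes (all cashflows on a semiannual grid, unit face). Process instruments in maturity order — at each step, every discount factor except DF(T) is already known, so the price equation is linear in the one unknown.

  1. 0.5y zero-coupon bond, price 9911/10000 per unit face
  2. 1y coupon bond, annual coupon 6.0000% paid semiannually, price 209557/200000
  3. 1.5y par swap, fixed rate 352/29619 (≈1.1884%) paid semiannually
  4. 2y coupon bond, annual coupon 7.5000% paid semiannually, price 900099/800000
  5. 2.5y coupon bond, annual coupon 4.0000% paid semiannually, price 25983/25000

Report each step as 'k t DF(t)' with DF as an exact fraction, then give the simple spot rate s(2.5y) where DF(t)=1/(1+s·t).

1 1/2 9911/10000
2 1 2471/2500
3 3/2 614/625
4 2 4887/5000
5 5/2 9417/10000
s(2.5y) = (1/(9417/10000) − 1)/(5/2) = 1166/47085 ≈ 2.4764%

step 1 [0.5y] zero: DF = P = 9911/10000 ≈ 0.991100
step 2 [1y] bond c/2=3/100: DF=(209557/200000 − 3/100·(0.991100))/(1+3/100) = 2471/2500 ≈ 0.988400
step 3 [1.5y] swap r/2=176/29619: DF=(1 − 176/29619·(0.991100+0.988400))/(1+176/29619) = 614/625 ≈ 0.982400
step 4 [2y] bond c/2=3/80: DF=(900099/800000 − 3/80·(0.991100+0.988400+0.982400))/(1+3/80) = 4887/5000 ≈ 0.977400
step 5 [2.5y] bond c/2=1/50: DF=(25983/25000 − 1/50·(0.991100+0.988400+0.982400+0.977400))/(1+1/50) = 9417/10000 ≈ 0.941700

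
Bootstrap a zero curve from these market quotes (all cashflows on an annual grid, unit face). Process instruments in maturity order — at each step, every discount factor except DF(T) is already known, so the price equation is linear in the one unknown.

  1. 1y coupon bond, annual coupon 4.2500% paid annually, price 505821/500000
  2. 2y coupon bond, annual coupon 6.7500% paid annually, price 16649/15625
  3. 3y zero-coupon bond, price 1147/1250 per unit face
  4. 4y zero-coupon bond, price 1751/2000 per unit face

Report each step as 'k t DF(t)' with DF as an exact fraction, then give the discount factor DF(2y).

1 1 1213/1250
2 2 1171/1250
3 3 1147/1250
4 4 1751/2000
DF(2y) = 1171/1250 ≈ 0.936800

step 1 [1y] bond c/1=17/400: DF=(505821/500000 − 17/400·(0))/(1+17/400) = 1213/1250 ≈ 0.970400
step 2 [2y] bond c/1=27/400: DF=(16649/15625 − 27/400·(0.970400))/(1+27/400) = 1171/1250 ≈ 0.936800
step 3 [3y] zero: DF = P = 1147/1250 ≈ 0.917600
step 4 [4y] zero: DF = P = 1751/2000 ≈ 0.875500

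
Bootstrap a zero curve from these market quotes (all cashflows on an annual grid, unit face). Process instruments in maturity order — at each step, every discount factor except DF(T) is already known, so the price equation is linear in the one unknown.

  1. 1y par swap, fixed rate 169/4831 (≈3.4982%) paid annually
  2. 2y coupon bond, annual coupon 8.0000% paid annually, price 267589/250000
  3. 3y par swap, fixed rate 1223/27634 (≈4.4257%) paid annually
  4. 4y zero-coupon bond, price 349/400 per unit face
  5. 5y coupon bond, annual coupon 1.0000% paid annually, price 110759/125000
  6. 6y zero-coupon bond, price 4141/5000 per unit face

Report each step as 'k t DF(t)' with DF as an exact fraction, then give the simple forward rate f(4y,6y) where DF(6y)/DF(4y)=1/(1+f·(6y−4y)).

step 1 [1y] swap r/1=169/4831: DF=(1 − 169/4831·(0))/(1+169/4831) = 4831/5000 ≈ 0.966200
step 2 [2y] bond c/1=2/25: DF=(267589/250000 − 2/25·(0.966200))/(1+2/25) = 1839/2000 ≈ 0.919500
step 3 [3y] swap r/1=1223/27634: DF=(1 − 1223/27634·(0.966200+0.919500))/(1+1223/27634) = 8777/10000 ≈ 0.877700
step 4 [4y] zero: DF = P = 349/400 ≈ 0.872500
step 5 [5y] bond c/1=1/100: DF=(110759/125000 − 1/100·(0.966200+0.919500+0.877700+0.872500))/(1+1/100) = 8413/10000 ≈ 0.841300
step 6 [6y] zero: DF = P = 4141/5000 ≈ 0.828200

1 1 4831/5000
2 2 1839/2000
3 3 8777/10000
4 4 349/400
5 5 8413/10000
6 6 4141/5000
f(4y,6y) = ((349/400)/(4141/5000) − 1)/(2) = 443/16564 ≈ 2.6745%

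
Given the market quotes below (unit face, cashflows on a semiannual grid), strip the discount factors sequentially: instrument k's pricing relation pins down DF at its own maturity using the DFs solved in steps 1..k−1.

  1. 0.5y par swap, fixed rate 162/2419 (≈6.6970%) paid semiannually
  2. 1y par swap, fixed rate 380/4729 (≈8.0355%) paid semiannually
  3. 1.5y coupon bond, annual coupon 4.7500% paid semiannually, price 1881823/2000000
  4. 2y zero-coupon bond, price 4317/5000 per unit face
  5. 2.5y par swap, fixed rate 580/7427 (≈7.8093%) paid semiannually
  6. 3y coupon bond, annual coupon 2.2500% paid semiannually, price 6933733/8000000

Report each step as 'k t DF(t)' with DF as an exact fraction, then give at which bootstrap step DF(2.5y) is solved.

step 1 [0.5y] swap r/2=81/2419: DF=(1 − 81/2419·(0))/(1+81/2419) = 2419/2500 ≈ 0.967600
step 2 [1y] swap r/2=190/4729: DF=(1 − 190/4729·(0.967600))/(1+190/4729) = 231/250 ≈ 0.924000
step 3 [1.5y] bond c/2=19/800: DF=(1881823/2000000 − 19/800·(0.967600+0.924000))/(1+19/800) = 547/625 ≈ 0.875200
step 4 [2y] zero: DF = P = 4317/5000 ≈ 0.863400
step 5 [2.5y] swap r/2=290/7427: DF=(1 − 290/7427·(0.967600+0.924000+0.875200+0.863400))/(1+290/7427) = 413/500 ≈ 0.826000
step 6 [3y] bond c/2=9/800: DF=(6933733/8000000 − 9/800·(0.967600+0.924000+0.875200+0.863400+0.826000))/(1+9/800) = 323/400 ≈ 0.807500

1 1/2 2419/2500
2 1 231/250
3 3/2 547/625
4 2 4317/5000
5 5/2 413/500
6 3 323/400
DF(2.5y) is solved at step 5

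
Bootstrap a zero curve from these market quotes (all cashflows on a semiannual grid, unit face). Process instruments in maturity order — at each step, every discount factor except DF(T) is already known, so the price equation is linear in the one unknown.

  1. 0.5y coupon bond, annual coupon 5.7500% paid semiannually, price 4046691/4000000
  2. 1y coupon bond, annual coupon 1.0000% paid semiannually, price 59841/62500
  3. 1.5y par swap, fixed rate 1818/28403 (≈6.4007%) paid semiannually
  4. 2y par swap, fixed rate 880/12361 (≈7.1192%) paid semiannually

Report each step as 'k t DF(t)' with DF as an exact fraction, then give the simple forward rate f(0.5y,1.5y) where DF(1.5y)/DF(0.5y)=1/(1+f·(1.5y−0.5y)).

step 1 [0.5y] bond c/2=23/800: DF=(4046691/4000000 − 23/800·(0))/(1+23/800) = 4917/5000 ≈ 0.983400
step 2 [1y] bond c/2=1/200: DF=(59841/62500 − 1/200·(0.983400))/(1+1/200) = 4739/5000 ≈ 0.947800
step 3 [1.5y] swap r/2=909/28403: DF=(1 − 909/28403·(0.983400+0.947800))/(1+909/28403) = 9091/10000 ≈ 0.909100
step 4 [2y] swap r/2=440/12361: DF=(1 − 440/12361·(0.983400+0.947800+0.909100))/(1+440/12361) = 217/250 ≈ 0.868000

1 1/2 4917/5000
2 1 4739/5000
3 3/2 9091/10000
4 2 217/250
f(0.5y,1.5y) = ((4917/5000)/(9091/10000) − 1)/(1) = 743/9091 ≈ 8.1729%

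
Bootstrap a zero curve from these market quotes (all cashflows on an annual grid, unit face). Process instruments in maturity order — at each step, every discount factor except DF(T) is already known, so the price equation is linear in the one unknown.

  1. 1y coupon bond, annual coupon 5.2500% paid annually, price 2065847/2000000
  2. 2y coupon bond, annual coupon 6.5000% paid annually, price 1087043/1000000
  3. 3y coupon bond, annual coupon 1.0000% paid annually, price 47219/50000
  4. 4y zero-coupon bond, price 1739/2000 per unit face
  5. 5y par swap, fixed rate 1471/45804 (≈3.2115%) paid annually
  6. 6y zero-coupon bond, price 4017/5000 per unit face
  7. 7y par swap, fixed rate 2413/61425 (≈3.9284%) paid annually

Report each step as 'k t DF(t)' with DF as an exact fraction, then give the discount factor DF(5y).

1 1 4907/5000
2 2 1201/1250
3 3 4579/5000
4 4 1739/2000
5 5 8529/10000
6 6 4017/5000
7 7 7587/10000
DF(5y) = 8529/10000 ≈ 0.852900

step 1 [1y] bond c/1=21/400: DF=(2065847/2000000 − 21/400·(0))/(1+21/400) = 4907/5000 ≈ 0.981400
step 2 [2y] bond c/1=13/200: DF=(1087043/1000000 − 13/200·(0.981400))/(1+13/200) = 1201/1250 ≈ 0.960800
step 3 [3y] bond c/1=1/100: DF=(47219/50000 − 1/100·(0.981400+0.960800))/(1+1/100) = 4579/5000 ≈ 0.915800
step 4 [4y] zero: DF = P = 1739/2000 ≈ 0.869500
step 5 [5y] swap r/1=1471/45804: DF=(1 − 1471/45804·(0.981400+0.960800+0.915800+0.869500))/(1+1471/45804) = 8529/10000 ≈ 0.852900
step 6 [6y] zero: DF = P = 4017/5000 ≈ 0.803400
step 7 [7y] swap r/1=2413/61425: DF=(1 − 2413/61425·(0.981400+0.960800+0.915800+0.869500+0.852900+0.803400))/(1+2413/61425) = 7587/10000 ≈ 0.758700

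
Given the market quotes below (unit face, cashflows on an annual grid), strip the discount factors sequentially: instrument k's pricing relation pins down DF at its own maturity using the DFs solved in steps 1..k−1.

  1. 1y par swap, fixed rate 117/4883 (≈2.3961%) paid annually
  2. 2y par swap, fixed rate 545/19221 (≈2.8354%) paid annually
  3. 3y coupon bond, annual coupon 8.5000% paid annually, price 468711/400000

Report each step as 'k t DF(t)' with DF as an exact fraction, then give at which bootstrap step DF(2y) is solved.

step 1 [1y] swap r/1=117/4883: DF=(1 − 117/4883·(0))/(1+117/4883) = 4883/5000 ≈ 0.976600
step 2 [2y] swap r/1=545/19221: DF=(1 − 545/19221·(0.976600))/(1+545/19221) = 1891/2000 ≈ 0.945500
step 3 [3y] bond c/1=17/200: DF=(468711/400000 − 17/200·(0.976600+0.945500))/(1+17/200) = 4647/5000 ≈ 0.929400

1 1 4883/5000
2 2 1891/2000
3 3 4647/5000
DF(2y) is solved at step 2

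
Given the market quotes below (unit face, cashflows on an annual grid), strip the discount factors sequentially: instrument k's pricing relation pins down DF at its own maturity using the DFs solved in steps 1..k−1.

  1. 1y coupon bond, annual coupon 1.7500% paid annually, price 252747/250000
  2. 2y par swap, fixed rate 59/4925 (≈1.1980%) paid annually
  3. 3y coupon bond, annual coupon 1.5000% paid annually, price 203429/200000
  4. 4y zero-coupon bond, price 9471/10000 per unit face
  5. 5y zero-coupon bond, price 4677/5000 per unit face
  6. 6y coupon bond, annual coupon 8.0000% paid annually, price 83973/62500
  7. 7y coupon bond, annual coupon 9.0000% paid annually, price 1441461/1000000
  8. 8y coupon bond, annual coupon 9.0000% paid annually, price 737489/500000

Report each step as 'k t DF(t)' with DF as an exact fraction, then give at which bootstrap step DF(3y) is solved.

step 1 [1y] bond c/1=7/400: DF=(252747/250000 − 7/400·(0))/(1+7/400) = 621/625 ≈ 0.993600
step 2 [2y] swap r/1=59/4925: DF=(1 − 59/4925·(0.993600))/(1+59/4925) = 2441/2500 ≈ 0.976400
step 3 [3y] bond c/1=3/200: DF=(203429/200000 − 3/200·(0.993600+0.976400))/(1+3/200) = 973/1000 ≈ 0.973000
step 4 [4y] zero: DF = P = 9471/10000 ≈ 0.947100
step 5 [5y] zero: DF = P = 4677/5000 ≈ 0.935400
step 6 [6y] bond c/1=2/25: DF=(83973/62500 − 2/25·(0.993600+0.976400+0.973000+0.947100+0.935400))/(1+2/25) = 4433/5000 ≈ 0.886600
step 7 [7y] bond c/1=9/100: DF=(1441461/1000000 − 9/100·(0.993600+0.976400+0.973000+0.947100+0.935400+0.886600))/(1+9/100) = 2127/2500 ≈ 0.850800
step 8 [8y] bond c/1=9/100: DF=(737489/500000 − 9/100·(0.993600+0.976400+0.973000+0.947100+0.935400+0.886600+0.850800))/(1+9/100) = 8113/10000 ≈ 0.811300

1 1 621/625
2 2 2441/2500
3 3 973/1000
4 4 9471/10000
5 5 4677/5000
6 6 4433/5000
7 7 2127/2500
8 8 8113/10000
DF(3y) is solved at step 3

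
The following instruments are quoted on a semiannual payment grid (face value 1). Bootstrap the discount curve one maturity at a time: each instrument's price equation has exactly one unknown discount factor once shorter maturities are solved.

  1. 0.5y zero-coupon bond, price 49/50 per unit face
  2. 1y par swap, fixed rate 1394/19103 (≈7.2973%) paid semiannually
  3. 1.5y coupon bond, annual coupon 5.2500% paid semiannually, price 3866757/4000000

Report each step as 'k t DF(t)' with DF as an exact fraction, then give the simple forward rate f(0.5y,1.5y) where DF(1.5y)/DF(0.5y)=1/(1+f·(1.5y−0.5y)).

1 1/2 49/50
2 1 9303/10000
3 3/2 8931/10000
f(0.5y,1.5y) = ((49/50)/(8931/10000) − 1)/(1) = 869/8931 ≈ 9.7302%

step 1 [0.5y] zero: DF = P = 49/50 ≈ 0.980000
step 2 [1y] swap r/2=697/19103: DF=(1 − 697/19103·(0.980000))/(1+697/19103) = 9303/10000 ≈ 0.930300
step 3 [1.5y] bond c/2=21/800: DF=(3866757/4000000 − 21/800·(0.980000+0.930300))/(1+21/800) = 8931/10000 ≈ 0.893100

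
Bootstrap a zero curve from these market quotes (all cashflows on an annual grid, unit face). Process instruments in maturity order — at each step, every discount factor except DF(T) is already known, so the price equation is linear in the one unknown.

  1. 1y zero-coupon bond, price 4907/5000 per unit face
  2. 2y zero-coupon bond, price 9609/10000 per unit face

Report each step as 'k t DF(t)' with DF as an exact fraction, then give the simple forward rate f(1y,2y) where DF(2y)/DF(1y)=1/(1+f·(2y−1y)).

step 1 [1y] zero: DF = P = 4907/5000 ≈ 0.981400
step 2 [2y] zero: DF = P = 9609/10000 ≈ 0.960900

1 1 4907/5000
2 2 9609/10000
f(1y,2y) = ((4907/5000)/(9609/10000) − 1)/(1) = 205/9609 ≈ 2.1334%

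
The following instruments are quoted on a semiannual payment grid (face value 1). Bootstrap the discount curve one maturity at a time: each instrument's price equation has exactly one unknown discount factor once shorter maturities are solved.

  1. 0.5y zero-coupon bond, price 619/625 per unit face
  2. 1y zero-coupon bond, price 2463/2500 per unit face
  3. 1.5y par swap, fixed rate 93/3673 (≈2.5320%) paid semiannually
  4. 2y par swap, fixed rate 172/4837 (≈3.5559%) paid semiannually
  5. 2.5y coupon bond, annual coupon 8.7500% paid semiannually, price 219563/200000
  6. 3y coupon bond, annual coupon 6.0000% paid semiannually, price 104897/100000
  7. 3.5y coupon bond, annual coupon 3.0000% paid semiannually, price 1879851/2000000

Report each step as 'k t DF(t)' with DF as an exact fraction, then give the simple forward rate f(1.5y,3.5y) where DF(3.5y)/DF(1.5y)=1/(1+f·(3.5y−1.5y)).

1 1/2 619/625
2 1 2463/2500
3 3/2 2407/2500
4 2 582/625
5 5/2 556/625
6 3 4399/5000
7 7/2 8427/10000
f(1.5y,3.5y) = ((2407/2500)/(8427/10000) − 1)/(2) = 1201/16854 ≈ 7.1259%

step 1 [0.5y] zero: DF = P = 619/625 ≈ 0.990400
step 2 [1y] zero: DF = P = 2463/2500 ≈ 0.985200
step 3 [1.5y] swap r/2=93/7346: DF=(1 − 93/7346·(0.990400+0.985200))/(1+93/7346) = 2407/2500 ≈ 0.962800
step 4 [2y] swap r/2=86/4837: DF=(1 − 86/4837·(0.990400+0.985200+0.962800))/(1+86/4837) = 582/625 ≈ 0.931200
step 5 [2.5y] bond c/2=7/160: DF=(219563/200000 − 7/160·(0.990400+0.985200+0.962800+0.931200))/(1+7/160) = 556/625 ≈ 0.889600
step 6 [3y] bond c/2=3/100: DF=(104897/100000 − 3/100·(0.990400+0.985200+0.962800+0.931200+0.889600))/(1+3/100) = 4399/5000 ≈ 0.879800
step 7 [3.5y] bond c/2=3/200: DF=(1879851/2000000 − 3/200·(0.990400+0.985200+0.962800+0.931200+0.889600+0.879800))/(1+3/200) = 8427/10000 ≈ 0.842700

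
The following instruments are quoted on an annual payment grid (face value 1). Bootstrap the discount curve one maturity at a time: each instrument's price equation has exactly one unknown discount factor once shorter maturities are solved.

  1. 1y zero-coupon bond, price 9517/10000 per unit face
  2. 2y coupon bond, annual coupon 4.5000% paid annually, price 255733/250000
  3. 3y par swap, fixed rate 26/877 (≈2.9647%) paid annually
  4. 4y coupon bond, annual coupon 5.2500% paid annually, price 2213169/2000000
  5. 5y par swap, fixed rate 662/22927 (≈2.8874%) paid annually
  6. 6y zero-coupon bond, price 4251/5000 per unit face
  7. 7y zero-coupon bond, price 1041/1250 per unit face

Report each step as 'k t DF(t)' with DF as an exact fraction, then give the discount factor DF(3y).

step 1 [1y] zero: DF = P = 9517/10000 ≈ 0.951700
step 2 [2y] bond c/1=9/200: DF=(255733/250000 − 9/200·(0.951700))/(1+9/200) = 9379/10000 ≈ 0.937900
step 3 [3y] swap r/1=26/877: DF=(1 − 26/877·(0.951700+0.937900))/(1+26/877) = 573/625 ≈ 0.916800
step 4 [4y] bond c/1=21/400: DF=(2213169/2000000 − 21/400·(0.951700+0.937900+0.916800))/(1+21/400) = 4557/5000 ≈ 0.911400
step 5 [5y] swap r/1=662/22927: DF=(1 − 662/22927·(0.951700+0.937900+0.916800+0.911400))/(1+662/22927) = 2169/2500 ≈ 0.867600
step 6 [6y] zero: DF = P = 4251/5000 ≈ 0.850200
step 7 [7y] zero: DF = P = 1041/1250 ≈ 0.832800

1 1 9517/10000
2 2 9379/10000
3 3 573/625
4 4 4557/5000
5 5 2169/2500
6 6 4251/5000
7 7 1041/1250
DF(3y) = 573/625 ≈ 0.916800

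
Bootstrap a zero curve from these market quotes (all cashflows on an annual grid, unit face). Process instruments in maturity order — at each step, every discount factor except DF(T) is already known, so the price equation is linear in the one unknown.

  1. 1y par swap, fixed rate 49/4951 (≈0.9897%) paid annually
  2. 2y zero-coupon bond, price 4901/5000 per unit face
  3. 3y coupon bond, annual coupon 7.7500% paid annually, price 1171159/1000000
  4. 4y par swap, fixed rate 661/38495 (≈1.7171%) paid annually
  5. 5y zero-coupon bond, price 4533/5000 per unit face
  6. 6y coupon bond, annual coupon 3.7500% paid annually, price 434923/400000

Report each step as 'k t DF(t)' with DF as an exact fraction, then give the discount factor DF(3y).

step 1 [1y] swap r/1=49/4951: DF=(1 − 49/4951·(0))/(1+49/4951) = 4951/5000 ≈ 0.990200
step 2 [2y] zero: DF = P = 4901/5000 ≈ 0.980200
step 3 [3y] bond c/1=31/400: DF=(1171159/1000000 − 31/400·(0.990200+0.980200))/(1+31/400) = 2363/2500 ≈ 0.945200
step 4 [4y] swap r/1=661/38495: DF=(1 − 661/38495·(0.990200+0.980200+0.945200))/(1+661/38495) = 9339/10000 ≈ 0.933900
step 5 [5y] zero: DF = P = 4533/5000 ≈ 0.906600
step 6 [6y] bond c/1=3/80: DF=(434923/400000 − 3/80·(0.990200+0.980200+0.945200+0.933900+0.906600))/(1+3/80) = 8761/10000 ≈ 0.876100

1 1 4951/5000
2 2 4901/5000
3 3 2363/2500
4 4 9339/10000
5 5 4533/5000
6 6 8761/10000
DF(3y) = 2363/2500 ≈ 0.945200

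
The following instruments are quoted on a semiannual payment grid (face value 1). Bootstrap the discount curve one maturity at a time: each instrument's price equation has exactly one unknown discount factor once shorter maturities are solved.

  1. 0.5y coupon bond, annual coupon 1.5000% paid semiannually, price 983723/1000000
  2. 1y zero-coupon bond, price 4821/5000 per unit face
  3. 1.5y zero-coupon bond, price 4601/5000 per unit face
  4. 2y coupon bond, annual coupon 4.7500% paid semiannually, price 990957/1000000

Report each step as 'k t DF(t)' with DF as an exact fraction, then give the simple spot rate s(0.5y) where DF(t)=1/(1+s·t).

1 1/2 2441/2500
2 1 4821/5000
3 3/2 4601/5000
4 2 1127/1250
s(0.5y) = (1/(2441/2500) − 1)/(1/2) = 118/2441 ≈ 4.8341%

step 1 [0.5y] bond c/2=3/400: DF=(983723/1000000 − 3/400·(0))/(1+3/400) = 2441/2500 ≈ 0.976400
step 2 [1y] zero: DF = P = 4821/5000 ≈ 0.964200
step 3 [1.5y] zero: DF = P = 4601/5000 ≈ 0.920200
step 4 [2y] bond c/2=19/800: DF=(990957/1000000 − 19/800·(0.976400+0.964200+0.920200))/(1+19/800) = 1127/1250 ≈ 0.901600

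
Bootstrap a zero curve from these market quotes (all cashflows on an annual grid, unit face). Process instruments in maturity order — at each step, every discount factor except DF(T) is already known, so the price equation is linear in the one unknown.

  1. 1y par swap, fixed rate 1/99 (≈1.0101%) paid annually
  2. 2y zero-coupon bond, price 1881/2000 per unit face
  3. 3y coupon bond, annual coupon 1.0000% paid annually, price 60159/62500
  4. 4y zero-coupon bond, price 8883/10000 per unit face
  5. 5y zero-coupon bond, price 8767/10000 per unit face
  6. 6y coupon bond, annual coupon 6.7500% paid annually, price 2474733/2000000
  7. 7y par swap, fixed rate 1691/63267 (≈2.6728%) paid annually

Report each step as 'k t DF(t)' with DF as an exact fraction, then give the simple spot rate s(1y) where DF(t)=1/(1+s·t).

step 1 [1y] swap r/1=1/99: DF=(1 − 1/99·(0))/(1+1/99) = 99/100 ≈ 0.990000
step 2 [2y] zero: DF = P = 1881/2000 ≈ 0.940500
step 3 [3y] bond c/1=1/100: DF=(60159/62500 − 1/100·(0.990000+0.940500))/(1+1/100) = 9339/10000 ≈ 0.933900
step 4 [4y] zero: DF = P = 8883/10000 ≈ 0.888300
step 5 [5y] zero: DF = P = 8767/10000 ≈ 0.876700
step 6 [6y] bond c/1=27/400: DF=(2474733/2000000 − 27/400·(0.990000+0.940500+0.933900+0.888300+0.876700))/(1+27/400) = 1083/1250 ≈ 0.866400
step 7 [7y] swap r/1=1691/63267: DF=(1 − 1691/63267·(0.990000+0.940500+0.933900+0.888300+0.876700+0.866400))/(1+1691/63267) = 8309/10000 ≈ 0.830900

1 1 99/100
2 2 1881/2000
3 3 9339/10000
4 4 8883/10000
5 5 8767/10000
6 6 1083/1250
7 7 8309/10000
s(1y) = (1/(99/100) − 1)/(1) = 1/99 ≈ 1.0101%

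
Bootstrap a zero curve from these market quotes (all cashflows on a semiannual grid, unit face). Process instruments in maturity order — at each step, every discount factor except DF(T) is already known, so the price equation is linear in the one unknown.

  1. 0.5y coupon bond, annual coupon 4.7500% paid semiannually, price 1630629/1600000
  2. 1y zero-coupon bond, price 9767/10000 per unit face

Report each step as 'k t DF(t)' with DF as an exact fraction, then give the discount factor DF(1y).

1 1/2 1991/2000
2 1 9767/10000
DF(1y) = 9767/10000 ≈ 0.976700

step 1 [0.5y] bond c/2=19/800: DF=(1630629/1600000 − 19/800·(0))/(1+19/800) = 1991/2000 ≈ 0.995500
step 2 [1y] zero: DF = P = 9767/10000 ≈ 0.976700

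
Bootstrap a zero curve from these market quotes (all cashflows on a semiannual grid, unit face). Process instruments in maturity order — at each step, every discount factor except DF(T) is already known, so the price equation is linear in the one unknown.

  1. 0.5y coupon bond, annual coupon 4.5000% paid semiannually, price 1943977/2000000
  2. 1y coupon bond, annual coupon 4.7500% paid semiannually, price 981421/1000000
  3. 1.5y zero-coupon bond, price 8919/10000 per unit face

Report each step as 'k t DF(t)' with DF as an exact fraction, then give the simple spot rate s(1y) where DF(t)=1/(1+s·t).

step 1 [0.5y] bond c/2=9/400: DF=(1943977/2000000 − 9/400·(0))/(1+9/400) = 4753/5000 ≈ 0.950600
step 2 [1y] bond c/2=19/800: DF=(981421/1000000 − 19/800·(0.950600))/(1+19/800) = 4683/5000 ≈ 0.936600
step 3 [1.5y] zero: DF = P = 8919/10000 ≈ 0.891900

1 1/2 4753/5000
2 1 4683/5000
3 3/2 8919/10000
s(1y) = (1/(4683/5000) − 1)/(1) = 317/4683 ≈ 6.7692%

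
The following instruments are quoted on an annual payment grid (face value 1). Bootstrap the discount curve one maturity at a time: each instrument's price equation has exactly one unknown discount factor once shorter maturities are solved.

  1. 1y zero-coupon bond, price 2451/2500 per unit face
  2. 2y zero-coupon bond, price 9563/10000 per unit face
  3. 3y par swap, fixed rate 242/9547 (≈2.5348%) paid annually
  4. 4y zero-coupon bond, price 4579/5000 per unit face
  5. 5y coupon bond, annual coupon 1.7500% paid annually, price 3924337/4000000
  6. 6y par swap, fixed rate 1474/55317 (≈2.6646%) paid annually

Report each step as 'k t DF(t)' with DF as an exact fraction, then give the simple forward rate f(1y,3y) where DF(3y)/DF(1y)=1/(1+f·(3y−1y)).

step 1 [1y] zero: DF = P = 2451/2500 ≈ 0.980400
step 2 [2y] zero: DF = P = 9563/10000 ≈ 0.956300
step 3 [3y] swap r/1=242/9547: DF=(1 − 242/9547·(0.980400+0.956300))/(1+242/9547) = 4637/5000 ≈ 0.927400
step 4 [4y] zero: DF = P = 4579/5000 ≈ 0.915800
step 5 [5y] bond c/1=7/400: DF=(3924337/4000000 − 7/400·(0.980400+0.956300+0.927400+0.915800))/(1+7/400) = 562/625 ≈ 0.899200
step 6 [6y] swap r/1=1474/55317: DF=(1 − 1474/55317·(0.980400+0.956300+0.927400+0.915800+0.899200))/(1+1474/55317) = 4263/5000 ≈ 0.852600

1 1 2451/2500
2 2 9563/10000
3 3 4637/5000
4 4 4579/5000
5 5 562/625
6 6 4263/5000
f(1y,3y) = ((2451/2500)/(4637/5000) − 1)/(2) = 265/9274 ≈ 2.8575%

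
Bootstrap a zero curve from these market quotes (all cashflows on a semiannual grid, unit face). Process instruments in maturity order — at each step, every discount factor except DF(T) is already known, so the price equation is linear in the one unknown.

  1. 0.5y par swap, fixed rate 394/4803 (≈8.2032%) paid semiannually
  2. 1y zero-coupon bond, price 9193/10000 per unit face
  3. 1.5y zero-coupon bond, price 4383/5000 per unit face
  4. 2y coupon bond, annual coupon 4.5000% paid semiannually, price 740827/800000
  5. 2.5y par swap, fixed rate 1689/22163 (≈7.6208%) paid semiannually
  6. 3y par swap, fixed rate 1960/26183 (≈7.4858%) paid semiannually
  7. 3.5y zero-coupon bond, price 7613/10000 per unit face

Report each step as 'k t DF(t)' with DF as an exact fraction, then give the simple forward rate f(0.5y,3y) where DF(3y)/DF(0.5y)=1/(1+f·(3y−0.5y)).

1 1/2 4803/5000
2 1 9193/10000
3 3/2 4383/5000
4 2 169/200
5 5/2 8311/10000
6 3 201/250
7 7/2 7613/10000
f(0.5y,3y) = ((4803/5000)/(201/250) − 1)/(5/2) = 261/3350 ≈ 7.7910%

step 1 [0.5y] swap r/2=197/4803: DF=(1 − 197/4803·(0))/(1+197/4803) = 4803/5000 ≈ 0.960600
step 2 [1y] zero: DF = P = 9193/10000 ≈ 0.919300
step 3 [1.5y] zero: DF = P = 4383/5000 ≈ 0.876600
step 4 [2y] bond c/2=9/400: DF=(740827/800000 − 9/400·(0.960600+0.919300+0.876600))/(1+9/400) = 169/200 ≈ 0.845000
step 5 [2.5y] swap r/2=1689/44326: DF=(1 − 1689/44326·(0.960600+0.919300+0.876600+0.845000))/(1+1689/44326) = 8311/10000 ≈ 0.831100
step 6 [3y] swap r/2=980/26183: DF=(1 − 980/26183·(0.960600+0.919300+0.876600+0.845000+0.831100))/(1+980/26183) = 201/250 ≈ 0.804000
step 7 [3.5y] zero: DF = P = 7613/10000 ≈ 0.761300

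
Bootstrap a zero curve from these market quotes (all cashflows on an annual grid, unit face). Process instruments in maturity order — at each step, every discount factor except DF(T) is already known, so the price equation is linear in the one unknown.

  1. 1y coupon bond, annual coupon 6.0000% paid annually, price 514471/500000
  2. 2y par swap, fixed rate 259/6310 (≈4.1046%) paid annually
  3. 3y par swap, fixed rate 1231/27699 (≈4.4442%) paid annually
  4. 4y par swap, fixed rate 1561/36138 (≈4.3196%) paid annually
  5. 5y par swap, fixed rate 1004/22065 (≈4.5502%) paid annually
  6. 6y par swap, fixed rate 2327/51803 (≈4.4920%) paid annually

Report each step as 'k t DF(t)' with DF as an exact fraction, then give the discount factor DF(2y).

step 1 [1y] bond c/1=3/50: DF=(514471/500000 − 3/50·(0))/(1+3/50) = 9707/10000 ≈ 0.970700
step 2 [2y] swap r/1=259/6310: DF=(1 − 259/6310·(0.970700))/(1+259/6310) = 9223/10000 ≈ 0.922300
step 3 [3y] swap r/1=1231/27699: DF=(1 − 1231/27699·(0.970700+0.922300))/(1+1231/27699) = 8769/10000 ≈ 0.876900
step 4 [4y] swap r/1=1561/36138: DF=(1 − 1561/36138·(0.970700+0.922300+0.876900))/(1+1561/36138) = 8439/10000 ≈ 0.843900
step 5 [5y] swap r/1=1004/22065: DF=(1 − 1004/22065·(0.970700+0.922300+0.876900+0.843900))/(1+1004/22065) = 999/1250 ≈ 0.799200
step 6 [6y] swap r/1=2327/51803: DF=(1 − 2327/51803·(0.970700+0.922300+0.876900+0.843900+0.799200))/(1+2327/51803) = 7673/10000 ≈ 0.767300

1 1 9707/10000
2 2 9223/10000
3 3 8769/10000
4 4 8439/10000
5 5 999/1250
6 6 7673/10000
DF(2y) = 9223/10000 ≈ 0.922300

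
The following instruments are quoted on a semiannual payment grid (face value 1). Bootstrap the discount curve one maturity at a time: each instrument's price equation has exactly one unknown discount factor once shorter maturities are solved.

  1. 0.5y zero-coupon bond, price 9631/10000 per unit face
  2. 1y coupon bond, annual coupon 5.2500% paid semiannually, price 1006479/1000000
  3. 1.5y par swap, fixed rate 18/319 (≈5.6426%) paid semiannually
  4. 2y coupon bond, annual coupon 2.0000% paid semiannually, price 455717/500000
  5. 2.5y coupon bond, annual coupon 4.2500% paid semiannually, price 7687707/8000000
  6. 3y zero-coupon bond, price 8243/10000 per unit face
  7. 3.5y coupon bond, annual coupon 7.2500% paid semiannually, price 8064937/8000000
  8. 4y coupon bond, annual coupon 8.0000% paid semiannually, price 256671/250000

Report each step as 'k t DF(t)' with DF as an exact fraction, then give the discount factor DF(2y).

1 1/2 9631/10000
2 1 9561/10000
3 3/2 9199/10000
4 2 8743/10000
5 5/2 8637/10000
6 3 8243/10000
7 7/2 7839/10000
8 4 7493/10000
DF(2y) = 8743/10000 ≈ 0.874300

step 1 [0.5y] zero: DF = P = 9631/10000 ≈ 0.963100
step 2 [1y] bond c/2=21/800: DF=(1006479/1000000 − 21/800·(0.963100))/(1+21/800) = 9561/10000 ≈ 0.956100
step 3 [1.5y] swap r/2=9/319: DF=(1 − 9/319·(0.963100+0.956100))/(1+9/319) = 9199/10000 ≈ 0.919900
step 4 [2y] bond c/2=1/100: DF=(455717/500000 − 1/100·(0.963100+0.956100+0.919900))/(1+1/100) = 8743/10000 ≈ 0.874300
step 5 [2.5y] bond c/2=17/800: DF=(7687707/8000000 − 17/800·(0.963100+0.956100+0.919900+0.874300))/(1+17/800) = 8637/10000 ≈ 0.863700
step 6 [3y] zero: DF = P = 8243/10000 ≈ 0.824300
step 7 [3.5y] bond c/2=29/800: DF=(8064937/8000000 − 29/800·(0.963100+0.956100+0.919900+0.874300+0.863700+0.824300))/(1+29/800) = 7839/10000 ≈ 0.783900
step 8 [4y] bond c/2=1/25: DF=(256671/250000 − 1/25·(0.963100+0.956100+0.919900+0.874300+0.863700+0.824300+0.783900))/(1+1/25) = 7493/10000 ≈ 0.749300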